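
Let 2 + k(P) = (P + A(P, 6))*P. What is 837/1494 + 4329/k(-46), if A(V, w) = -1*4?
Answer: 77694/31789 ≈ 2.4441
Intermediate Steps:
A(V, w) = -4
k(P) = -2 + P*(-4 + P) (k(P) = -2 + (P - 4)*P = -2 + (-4 + P)*P = -2 + P*(-4 + P))
837/1494 + 4329/k(-46) = 837/1494 + 4329/(-2 + (-46)² - 4*(-46)) = 837*(1/1494) + 4329/(-2 + 2116 + 184) = 93/166 + 4329/2298 = 93/166 + 4329*(1/2298) = 93/166 + 1443/766 = 77694/31789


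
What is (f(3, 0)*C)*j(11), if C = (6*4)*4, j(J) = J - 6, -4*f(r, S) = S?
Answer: 0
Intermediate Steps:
f(r, S) = -S/4
j(J) = -6 + J
C = 96 (C = 24*4 = 96)
(f(3, 0)*C)*j(11) = (-¼*0*96)*(-6 + 11) = (0*96)*5 = 0*5 = 0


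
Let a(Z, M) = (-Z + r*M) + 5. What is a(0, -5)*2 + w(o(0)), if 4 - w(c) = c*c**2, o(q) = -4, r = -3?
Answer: 108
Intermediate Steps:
a(Z, M) = 5 - Z - 3*M (a(Z, M) = (-Z - 3*M) + 5 = 5 - Z - 3*M)
w(c) = 4 - c**3 (w(c) = 4 - c*c**2 = 4 - c**3)
a(0, -5)*2 + w(o(0)) = (5 - 1*0 - 3*(-5))*2 + (4 - 1*(-4)**3) = (5 + 0 + 15)*2 + (4 - 1*(-64)) = 20*2 + (4 + 64) = 40 + 68 = 108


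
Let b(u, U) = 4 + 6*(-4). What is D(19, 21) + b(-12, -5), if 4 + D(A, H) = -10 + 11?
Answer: -23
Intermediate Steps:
b(u, U) = -20 (b(u, U) = 4 - 24 = -20)
D(A, H) = -3 (D(A, H) = -4 + (-10 + 11) = -4 + 1 = -3)
D(19, 21) + b(-12, -5) = -3 - 20 = -23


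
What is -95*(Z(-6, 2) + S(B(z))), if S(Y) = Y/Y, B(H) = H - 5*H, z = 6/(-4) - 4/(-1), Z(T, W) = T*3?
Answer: 1615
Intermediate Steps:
Z(T, W) = 3*T
z = 5/2 (z = 6*(-1/4) - 4*(-1) = -3/2 + 4 = 5/2 ≈ 2.5000)
B(H) = -4*H
S(Y) = 1
-95*(Z(-6, 2) + S(B(z))) = -95*(3*(-6) + 1) = -95*(-18 + 1) = -95*(-17) = 1615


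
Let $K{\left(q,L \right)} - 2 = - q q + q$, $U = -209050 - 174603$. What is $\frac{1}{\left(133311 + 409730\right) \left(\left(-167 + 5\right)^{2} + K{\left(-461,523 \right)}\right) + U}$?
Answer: $- \frac{1}{101405687829} \approx -9.8614 \cdot 10^{-12}$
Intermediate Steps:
$U = -383653$
$K{\left(q,L \right)} = 2 + q - q^{2}$ ($K{\left(q,L \right)} = 2 + \left(- q q + q\right) = 2 - \left(q^{2} - q\right) = 2 + q - q^{2}$)
$\frac{1}{\left(133311 + 409730\right) \left(\left(-167 + 5\right)^{2} + K{\left(-461,523 \right)}\right) + U} = \frac{1}{\left(133311 + 409730\right) \left(\left(-167 + 5\right)^{2} - 212980\right) - 383653} = \frac{1}{543041 \left(\left(-162\right)^{2} - 212980\right) - 383653} = \frac{1}{543041 \left(26244 - 212980\right) - 383653} = \frac{1}{543041 \left(-186736\right) - 383653} = \frac{1}{-101405304176 - 383653} = \frac{1}{-101405687829} = - \frac{1}{101405687829}$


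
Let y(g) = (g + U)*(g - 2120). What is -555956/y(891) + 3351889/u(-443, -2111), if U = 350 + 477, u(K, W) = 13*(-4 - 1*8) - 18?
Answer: -3538577719907/183693714 ≈ -19263.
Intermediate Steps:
u(K, W) = -174 (u(K, W) = 13*(-4 - 8) - 18 = 13*(-12) - 18 = -156 - 18 = -174)
U = 827
y(g) = (-2120 + g)*(827 + g) (y(g) = (g + 827)*(g - 2120) = (827 + g)*(-2120 + g) = (-2120 + g)*(827 + g))
-555956/y(891) + 3351889/u(-443, -2111) = -555956/(-1753240 + 891² - 1293*891) + 3351889/(-174) = -555956/(-1753240 + 793881 - 1152063) + 3351889*(-1/174) = -555956/(-2111422) - 3351889/174 = -555956*(-1/2111422) - 3351889/174 = 277978/1055711 - 3351889/174 = -3538577719907/183693714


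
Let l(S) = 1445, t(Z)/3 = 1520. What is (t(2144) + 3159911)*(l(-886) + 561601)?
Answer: 1781742738666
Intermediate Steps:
t(Z) = 4560 (t(Z) = 3*1520 = 4560)
(t(2144) + 3159911)*(l(-886) + 561601) = (4560 + 3159911)*(1445 + 561601) = 3164471*563046 = 1781742738666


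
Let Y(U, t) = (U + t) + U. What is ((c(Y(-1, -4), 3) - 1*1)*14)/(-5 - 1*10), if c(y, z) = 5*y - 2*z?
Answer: 518/15 ≈ 34.533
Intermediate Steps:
Y(U, t) = t + 2*U
c(y, z) = -2*z + 5*y
((c(Y(-1, -4), 3) - 1*1)*14)/(-5 - 1*10) = (((-2*3 + 5*(-4 + 2*(-1))) - 1*1)*14)/(-5 - 1*10) = (((-6 + 5*(-4 - 2)) - 1)*14)/(-5 - 10) = (((-6 + 5*(-6)) - 1)*14)/(-15) = (((-6 - 30) - 1)*14)*(-1/15) = ((-36 - 1)*14)*(-1/15) = -37*14*(-1/15) = -518*(-1/15) = 518/15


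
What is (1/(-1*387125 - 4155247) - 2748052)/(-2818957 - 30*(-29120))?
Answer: 12482674459345/8836535166804 ≈ 1.4126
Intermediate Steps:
(1/(-1*387125 - 4155247) - 2748052)/(-2818957 - 30*(-29120)) = (1/(-387125 - 4155247) - 2748052)/(-2818957 + 873600) = (1/(-4542372) - 2748052)/(-1945357) = (-1/4542372 - 2748052)*(-1/1945357) = -12482674459345/4542372*(-1/1945357) = 12482674459345/8836535166804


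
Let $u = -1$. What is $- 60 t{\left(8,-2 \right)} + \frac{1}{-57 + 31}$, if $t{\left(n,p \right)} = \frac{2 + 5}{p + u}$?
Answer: $\frac{3639}{26} \approx 139.96$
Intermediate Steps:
$t{\left(n,p \right)} = \frac{7}{-1 + p}$ ($t{\left(n,p \right)} = \frac{2 + 5}{p - 1} = \frac{7}{-1 + p}$)
$- 60 t{\left(8,-2 \right)} + \frac{1}{-57 + 31} = - 60 \frac{7}{-1 - 2} + \frac{1}{-57 + 31} = - 60 \frac{7}{-3} + \frac{1}{-26} = - 60 \cdot 7 \left(- \frac{1}{3}\right) - \frac{1}{26} = \left(-60\right) \left(- \frac{7}{3}\right) - \frac{1}{26} = 140 - \frac{1}{26} = \frac{3639}{26}$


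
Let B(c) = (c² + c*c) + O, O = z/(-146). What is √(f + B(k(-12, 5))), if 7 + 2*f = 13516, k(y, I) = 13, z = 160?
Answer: √151160370/146 ≈ 84.210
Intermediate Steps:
O = -80/73 (O = 160/(-146) = 160*(-1/146) = -80/73 ≈ -1.0959)
B(c) = -80/73 + 2*c² (B(c) = (c² + c*c) - 80/73 = (c² + c²) - 80/73 = 2*c² - 80/73 = -80/73 + 2*c²)
f = 13509/2 (f = -7/2 + (½)*13516 = -7/2 + 6758 = 13509/2 ≈ 6754.5)
√(f + B(k(-12, 5))) = √(13509/2 + (-80/73 + 2*13²)) = √(13509/2 + (-80/73 + 2*169)) = √(13509/2 + (-80/73 + 338)) = √(13509/2 + 24594/73) = √(1035345/146) = √151160370/146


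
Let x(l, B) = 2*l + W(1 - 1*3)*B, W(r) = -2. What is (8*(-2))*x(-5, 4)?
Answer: 288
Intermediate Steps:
x(l, B) = -2*B + 2*l (x(l, B) = 2*l - 2*B = -2*B + 2*l)
(8*(-2))*x(-5, 4) = (8*(-2))*(-2*4 + 2*(-5)) = -16*(-8 - 10) = -16*(-18) = 288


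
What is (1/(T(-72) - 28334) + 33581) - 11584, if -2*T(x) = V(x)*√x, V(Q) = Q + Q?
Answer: 8833872046627/401594402 - 108*I*√2/200797201 ≈ 21997.0 - 7.6064e-7*I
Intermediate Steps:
V(Q) = 2*Q
T(x) = -x^(3/2) (T(x) = -2*x*√x/2 = -x^(3/2))
(1/(T(-72) - 28334) + 33581) - 11584 = (1/(-(-72)^(3/2) - 28334) + 33581) - 11584 = (1/(-(-432)*I*√2 - 28334) + 33581) - 11584 = (1/(432*I*√2 - 28334) + 33581) - 11584 = (1/(-28334 + 432*I*√2) + 33581) - 11584 = (33581 + 1/(-28334 + 432*I*√2)) - 11584 = 21997 + 1/(-28334 + 432*I*√2)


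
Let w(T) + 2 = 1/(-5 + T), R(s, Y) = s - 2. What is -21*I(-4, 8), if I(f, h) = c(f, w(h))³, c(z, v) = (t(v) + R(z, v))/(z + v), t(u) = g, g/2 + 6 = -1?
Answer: -4536000/4913 ≈ -923.26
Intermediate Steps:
g = -14 (g = -12 + 2*(-1) = -12 - 2 = -14)
R(s, Y) = -2 + s
t(u) = -14
w(T) = -2 + 1/(-5 + T)
c(z, v) = (-16 + z)/(v + z) (c(z, v) = (-14 + (-2 + z))/(z + v) = (-16 + z)/(v + z))
I(f, h) = (-16 + f)³/(f + (11 - 2*h)/(-5 + h))³ (I(f, h) = ((-16 + f)/((11 - 2*h)/(-5 + h) + f))³ = ((-16 + f)/(f + (11 - 2*h)/(-5 + h)))³ = (-16 + f)³/(f + (11 - 2*h)/(-5 + h))³)
-21*I(-4, 8) = -21*(-16 - 4)³*(-5 + 8)³/(11 - 2*8 - 4*(-5 + 8))³ = -21*(-20)³*3³/(11 - 16 - 4*3)³ = -(-168000)*27/(11 - 16 - 12)³ = -(-168000)*27/(-17)³ = -(-168000)*27*(-1)/4913 = -21*216000/4913 = -4536000/4913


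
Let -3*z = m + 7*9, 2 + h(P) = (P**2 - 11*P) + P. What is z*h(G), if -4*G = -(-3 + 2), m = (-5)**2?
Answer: -33/2 ≈ -16.500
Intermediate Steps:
m = 25
G = -1/4 (G = -(-1)*(-3 + 2)/4 = -(-1)*(-1)/4 = -1/4*1 = -1/4 ≈ -0.25000)
h(P) = -2 + P**2 - 10*P (h(P) = -2 + ((P**2 - 11*P) + P) = -2 + (P**2 - 10*P) = -2 + P**2 - 10*P)
z = -88/3 (z = -(25 + 7*9)/3 = -(25 + 63)/3 = -1/3*88 = -88/3 ≈ -29.333)
z*h(G) = -88*(-2 + (-1/4)**2 - 10*(-1/4))/3 = -88*(-2 + 1/16 + 5/2)/3 = -88/3*9/16 = -33/2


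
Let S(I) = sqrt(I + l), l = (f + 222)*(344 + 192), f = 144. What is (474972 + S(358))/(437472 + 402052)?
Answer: 118743/209881 + sqrt(196534)/839524 ≈ 0.56629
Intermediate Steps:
l = 196176 (l = (144 + 222)*(344 + 192) = 366*536 = 196176)
S(I) = sqrt(196176 + I) (S(I) = sqrt(I + 196176) = sqrt(196176 + I))
(474972 + S(358))/(437472 + 402052) = (474972 + sqrt(196176 + 358))/(437472 + 402052) = (474972 + sqrt(196534))/839524 = (474972 + sqrt(196534))*(1/839524) = 118743/209881 + sqrt(196534)/839524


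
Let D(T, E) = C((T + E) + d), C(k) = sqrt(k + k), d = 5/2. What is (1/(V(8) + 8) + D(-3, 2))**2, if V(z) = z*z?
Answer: 15553/5184 + sqrt(3)/36 ≈ 3.0483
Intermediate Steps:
d = 5/2 (d = 5*(1/2) = 5/2 ≈ 2.5000)
C(k) = sqrt(2)*sqrt(k) (C(k) = sqrt(2*k) = sqrt(2)*sqrt(k))
V(z) = z**2
D(T, E) = sqrt(2)*sqrt(5/2 + E + T) (D(T, E) = sqrt(2)*sqrt((T + E) + 5/2) = sqrt(2)*sqrt((E + T) + 5/2) = sqrt(2)*sqrt(5/2 + E + T))
(1/(V(8) + 8) + D(-3, 2))**2 = (1/(8**2 + 8) + sqrt(5 + 2*2 + 2*(-3)))**2 = (1/(64 + 8) + sqrt(5 + 4 - 6))**2 = (1/72 + sqrt(3))**2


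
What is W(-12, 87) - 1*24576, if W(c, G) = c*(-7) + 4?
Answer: -24488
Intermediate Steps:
W(c, G) = 4 - 7*c (W(c, G) = -7*c + 4 = 4 - 7*c)
W(-12, 87) - 1*24576 = (4 - 7*(-12)) - 1*24576 = (4 + 84) - 24576 = 88 - 24576 = -24488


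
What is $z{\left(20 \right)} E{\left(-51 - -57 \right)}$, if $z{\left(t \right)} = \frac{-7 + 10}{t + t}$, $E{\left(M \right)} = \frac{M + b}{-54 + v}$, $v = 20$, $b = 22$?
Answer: $- \frac{21}{340} \approx -0.061765$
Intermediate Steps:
$E{\left(M \right)} = - \frac{11}{17} - \frac{M}{34}$ ($E{\left(M \right)} = \frac{M + 22}{-54 + 20} = \frac{22 + M}{-34} = \left(22 + M\right) \left(- \frac{1}{34}\right) = - \frac{11}{17} - \frac{M}{34}$)
$z{\left(t \right)} = \frac{3}{2 t}$
$z{\left(20 \right)} E{\left(-51 - -57 \right)} = \frac{3}{2 \cdot 20} \left(- \frac{11}{17} - \frac{-51 - -57}{34}\right) = \frac{3}{2} \cdot \frac{1}{20} \left(- \frac{11}{17} - \frac{-51 + 57}{34}\right) = \frac{3 \left(- \frac{11}{17} - \frac{3}{17}\right)}{40} = \frac{3}{40} \left(- \frac{14}{17}\right) = - \frac{21}{340}$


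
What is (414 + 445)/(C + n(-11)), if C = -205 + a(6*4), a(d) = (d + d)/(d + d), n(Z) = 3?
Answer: -859/201 ≈ -4.2736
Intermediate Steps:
a(d) = 1 (a(d) = (2*d)/((2*d)) = (2*d)*(1/(2*d)) = 1)
C = -204 (C = -205 + 1 = -204)
(414 + 445)/(C + n(-11)) = (414 + 445)/(-204 + 3) = 859/(-201) = 859*(-1/201) = -859/201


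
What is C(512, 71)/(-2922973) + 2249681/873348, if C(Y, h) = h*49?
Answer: 938959777703/364681803372 ≈ 2.5747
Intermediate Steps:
C(Y, h) = 49*h
C(512, 71)/(-2922973) + 2249681/873348 = (49*71)/(-2922973) + 2249681/873348 = 3479*(-1/2922973) + 2249681*(1/873348) = -3479/2922973 + 321383/124764 = 938959777703/364681803372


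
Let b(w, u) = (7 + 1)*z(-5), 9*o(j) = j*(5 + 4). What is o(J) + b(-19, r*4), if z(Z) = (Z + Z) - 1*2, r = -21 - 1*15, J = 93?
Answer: -3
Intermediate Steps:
r = -36 (r = -21 - 15 = -36)
o(j) = j (o(j) = (j*(5 + 4))/9 = (j*9)/9 = (9*j)/9 = j)
z(Z) = -2 + 2*Z (z(Z) = 2*Z - 2 = -2 + 2*Z)
b(w, u) = -96 (b(w, u) = (7 + 1)*(-2 + 2*(-5)) = 8*(-2 - 10) = 8*(-12) = -96)
o(J) + b(-19, r*4) = 93 - 96 = -3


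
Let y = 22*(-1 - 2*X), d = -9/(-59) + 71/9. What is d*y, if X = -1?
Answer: 93940/531 ≈ 176.91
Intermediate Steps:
d = 4270/531 (d = -9*(-1/59) + 71*(1/9) = 9/59 + 71/9 = 4270/531 ≈ 8.0414)
y = 22 (y = 22*(-1 - 2*(-1)) = 22*(-1 + 2) = 22*1 = 22)
d*y = (4270/531)*22 = 93940/531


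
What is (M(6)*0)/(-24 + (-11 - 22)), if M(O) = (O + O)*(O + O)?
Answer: 0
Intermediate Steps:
M(O) = 4*O² (M(O) = (2*O)*(2*O) = 4*O²)
(M(6)*0)/(-24 + (-11 - 22)) = ((4*6²)*0)/(-24 + (-11 - 22)) = ((4*36)*0)/(-24 - 33) = (144*0)/(-57) = 0*(-1/57) = 0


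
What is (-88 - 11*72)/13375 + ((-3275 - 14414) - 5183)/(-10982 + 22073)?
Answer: -21044872/9889475 ≈ -2.1280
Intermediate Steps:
(-88 - 11*72)/13375 + ((-3275 - 14414) - 5183)/(-10982 + 22073) = (-88 - 792)*(1/13375) + (-17689 - 5183)/11091 = -880*1/13375 - 22872*1/11091 = -176/2675 - 7624/3697 = -21044872/9889475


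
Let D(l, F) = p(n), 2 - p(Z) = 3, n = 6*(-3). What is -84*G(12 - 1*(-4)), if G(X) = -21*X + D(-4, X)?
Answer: 28308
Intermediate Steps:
n = -18
p(Z) = -1 (p(Z) = 2 - 1*3 = 2 - 3 = -1)
D(l, F) = -1
G(X) = -1 - 21*X (G(X) = -21*X - 1 = -1 - 21*X)
-84*G(12 - 1*(-4)) = -84*(-1 - 21*(12 - 1*(-4))) = -84*(-1 - 21*(12 + 4)) = -84*(-1 - 21*16) = -84*(-1 - 336) = -84*(-337) = 28308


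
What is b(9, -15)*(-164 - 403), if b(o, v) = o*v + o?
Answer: 71442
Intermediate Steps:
b(o, v) = o + o*v
b(9, -15)*(-164 - 403) = (9*(1 - 15))*(-164 - 403) = (9*(-14))*(-567) = -126*(-567) = 71442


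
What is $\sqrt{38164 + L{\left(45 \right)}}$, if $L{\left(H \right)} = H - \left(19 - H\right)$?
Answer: $\sqrt{38235} \approx 195.54$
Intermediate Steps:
$L{\left(H \right)} = -19 + 2 H$ ($L{\left(H \right)} = H + \left(-19 + H\right) = -19 + 2 H$)
$\sqrt{38164 + L{\left(45 \right)}} = \sqrt{38164 + \left(-19 + 2 \cdot 45\right)} = \sqrt{38164 + \left(-19 + 90\right)} = \sqrt{38164 + 71} = \sqrt{38235}$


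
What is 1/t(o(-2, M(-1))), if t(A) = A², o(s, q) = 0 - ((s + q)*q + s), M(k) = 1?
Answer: ⅑ ≈ 0.11111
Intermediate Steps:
o(s, q) = -s - q*(q + s) (o(s, q) = 0 - ((q + s)*q + s) = 0 - (q*(q + s) + s) = 0 - (s + q*(q + s)) = 0 + (-s - q*(q + s)) = -s - q*(q + s))
1/t(o(-2, M(-1))) = 1/((-1*(-2) - 1*1² - 1*1*(-2))²) = 1/((2 - 1*1 + 2)²) = 1/((2 - 1 + 2)²) = 1/(3²) = 1/9 = ⅑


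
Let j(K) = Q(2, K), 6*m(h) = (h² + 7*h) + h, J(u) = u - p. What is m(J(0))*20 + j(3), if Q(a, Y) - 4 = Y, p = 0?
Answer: 7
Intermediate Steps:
J(u) = u (J(u) = u - 1*0 = u + 0 = u)
m(h) = h²/6 + 4*h/3 (m(h) = ((h² + 7*h) + h)/6 = (h² + 8*h)/6 = h²/6 + 4*h/3)
Q(a, Y) = 4 + Y
j(K) = 4 + K
m(J(0))*20 + j(3) = ((⅙)*0*(8 + 0))*20 + (4 + 3) = ((⅙)*0*8)*20 + 7 = 0*20 + 7 = 0 + 7 = 7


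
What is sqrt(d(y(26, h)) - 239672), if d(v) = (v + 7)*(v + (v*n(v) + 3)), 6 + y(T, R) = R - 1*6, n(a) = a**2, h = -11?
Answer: 2*I*sqrt(11170) ≈ 211.38*I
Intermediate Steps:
y(T, R) = -12 + R (y(T, R) = -6 + (R - 1*6) = -6 + (R - 6) = -6 + (-6 + R) = -12 + R)
d(v) = (7 + v)*(3 + v + v**3) (d(v) = (v + 7)*(v + (v*v**2 + 3)) = (7 + v)*(v + (v**3 + 3)) = (7 + v)*(v + (3 + v**3)) = (7 + v)*(3 + v + v**3))
sqrt(d(y(26, h)) - 239672) = sqrt((21 + (-12 - 11)**2 + (-12 - 11)**4 + 7*(-12 - 11)**3 + 10*(-12 - 11)) - 239672) = sqrt((21 + (-23)**2 + (-23)**4 + 7*(-23)**3 + 10*(-23)) - 239672) = sqrt((21 + 529 + 279841 + 7*(-12167) - 230) - 239672) = sqrt((21 + 529 + 279841 - 85169 - 230) - 239672) = sqrt(194992 - 239672) = sqrt(-44680) = 2*I*sqrt(11170)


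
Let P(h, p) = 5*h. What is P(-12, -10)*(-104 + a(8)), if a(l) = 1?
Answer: 6180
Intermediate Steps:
P(-12, -10)*(-104 + a(8)) = (5*(-12))*(-104 + 1) = -60*(-103) = 6180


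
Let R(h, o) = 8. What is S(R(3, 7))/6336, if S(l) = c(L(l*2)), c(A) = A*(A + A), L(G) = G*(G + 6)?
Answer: 352/9 ≈ 39.111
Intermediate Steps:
L(G) = G*(6 + G)
c(A) = 2*A² (c(A) = A*(2*A) = 2*A²)
S(l) = 8*l²*(6 + 2*l)² (S(l) = 2*((l*2)*(6 + l*2))² = 2*((2*l)*(6 + 2*l))² = 2*(2*l*(6 + 2*l))² = 2*(4*l²*(6 + 2*l)²) = 8*l²*(6 + 2*l)²)
S(R(3, 7))/6336 = (32*8²*(3 + 8)²)/6336 = (32*64*11²)*(1/6336) = (32*64*121)*(1/6336) = 247808*(1/6336) = 352/9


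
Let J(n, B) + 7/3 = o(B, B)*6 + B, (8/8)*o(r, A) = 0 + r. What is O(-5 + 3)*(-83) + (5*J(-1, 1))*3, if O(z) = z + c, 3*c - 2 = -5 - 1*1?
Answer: 1040/3 ≈ 346.67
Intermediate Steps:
c = -4/3 (c = ⅔ + (-5 - 1*1)/3 = ⅔ + (-5 - 1)/3 = ⅔ + (⅓)*(-6) = ⅔ - 2 = -4/3 ≈ -1.3333)
o(r, A) = r (o(r, A) = 0 + r = r)
J(n, B) = -7/3 + 7*B (J(n, B) = -7/3 + (B*6 + B) = -7/3 + (6*B + B) = -7/3 + 7*B)
O(z) = -4/3 + z (O(z) = z - 4/3 = -4/3 + z)
O(-5 + 3)*(-83) + (5*J(-1, 1))*3 = (-4/3 + (-5 + 3))*(-83) + (5*(-7/3 + 7*1))*3 = (-4/3 - 2)*(-83) + (5*(-7/3 + 7))*3 = -10/3*(-83) + (5*(14/3))*3 = 830/3 + (70/3)*3 = 830/3 + 70 = 1040/3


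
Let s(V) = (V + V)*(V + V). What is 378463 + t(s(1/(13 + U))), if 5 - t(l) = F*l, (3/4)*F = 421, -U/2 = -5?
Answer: 600621980/1587 ≈ 3.7846e+5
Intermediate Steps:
U = 10 (U = -2*(-5) = 10)
F = 1684/3 (F = (4/3)*421 = 1684/3 ≈ 561.33)
s(V) = 4*V² (s(V) = (2*V)*(2*V) = 4*V²)
t(l) = 5 - 1684*l/3
378463 + t(s(1/(13 + U))) = 378463 + (5 - 6736*(1/(13 + 10))²/3) = 378463 + (5 - 6736*(1/23)²/3) = 378463 + (5 - 6736/(3*529)) = 378463 + (5 - 1684/3*4/529) = 378463 + (5 - 6736/1587) = 378463 + 1199/1587 = 600621980/1587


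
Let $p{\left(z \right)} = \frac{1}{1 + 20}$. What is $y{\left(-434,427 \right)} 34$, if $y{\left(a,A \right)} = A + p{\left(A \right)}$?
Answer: $\frac{304912}{21} \approx 14520.0$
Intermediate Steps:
$p{\left(z \right)} = \frac{1}{21}$
$y{\left(a,A \right)} = \frac{1}{21} + A$ ($y{\left(a,A \right)} = A + \frac{1}{21} = \frac{1}{21} + A$)
$y{\left(-434,427 \right)} 34 = \left(\frac{1}{21} + 427\right) 34 = \frac{8968}{21} \cdot 34 = \frac{304912}{21}$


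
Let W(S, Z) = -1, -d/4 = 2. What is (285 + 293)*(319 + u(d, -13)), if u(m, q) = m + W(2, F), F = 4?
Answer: 179180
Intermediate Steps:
d = -8 (d = -4*2 = -8)
u(m, q) = -1 + m (u(m, q) = m - 1 = -1 + m)
(285 + 293)*(319 + u(d, -13)) = (285 + 293)*(319 + (-1 - 8)) = 578*(319 - 9) = 578*310 = 179180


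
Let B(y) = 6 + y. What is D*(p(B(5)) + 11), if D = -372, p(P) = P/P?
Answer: -4464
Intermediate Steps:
p(P) = 1
D*(p(B(5)) + 11) = -372*(1 + 11) = -372*12 = -4464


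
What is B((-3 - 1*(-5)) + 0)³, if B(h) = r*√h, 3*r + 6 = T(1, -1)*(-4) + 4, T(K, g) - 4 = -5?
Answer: 16*√2/27 ≈ 0.83805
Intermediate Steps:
T(K, g) = -1 (T(K, g) = 4 - 5 = -1)
r = ⅔ (r = -2 + (-1*(-4) + 4)/3 = -2 + (4 + 4)/3 = -2 + (⅓)*8 = -2 + 8/3 = ⅔ ≈ 0.66667)
B(h) = 2*√h/3
B((-3 - 1*(-5)) + 0)³ = (2*√((-3 - 1*(-5)) + 0)/3)³ = (2*√((-3 + 5) + 0)/3)³ = (2*√(2 + 0)/3)³ = (2*√2/3)³ = 16*√2/27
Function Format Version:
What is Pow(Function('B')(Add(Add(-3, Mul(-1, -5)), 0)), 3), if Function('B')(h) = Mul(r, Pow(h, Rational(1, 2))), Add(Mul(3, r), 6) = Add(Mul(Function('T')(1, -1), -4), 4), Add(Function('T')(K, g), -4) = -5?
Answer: Mul(Rational(16, 27), Pow(2, Rational(1, 2))) ≈ 0.83805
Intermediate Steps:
Function('T')(K, g) = -1 (Function('T')(K, g) = Add(4, -5) = -1)
r = Rational(2, 3) (r = Add(-2, Mul(Rational(1, 3), Add(Mul(-1, -4), 4))) = Add(-2, Mul(Rational(1, 3), Add(4, 4))) = Add(-2, Mul(Rational(1, 3), 8)) = Add(-2, Rational(8, 3)) = Rational(2, 3) ≈ 0.66667)
Function('B')(h) = Mul(Rational(2, 3), Pow(h, Rational(1, 2)))
Pow(Function('B')(Add(Add(-3, Mul(-1, -5)), 0)), 3) = Pow(Mul(Rational(2, 3), Pow(Add(Add(-3, Mul(-1, -5)), 0), Rational(1, 2))), 3) = Pow(Mul(Rational(2, 3), Pow(Add(Add(-3, 5), 0), Rational(1, 2))), 3) = Pow(Mul(Rational(2, 3), Pow(Add(2, 0), Rational(1, 2))), 3) = Pow(Mul(Rational(2, 3), Pow(2, Rational(1, 2))), 3) = Mul(Rational(16, 27), Pow(2, Rational(1, 2)))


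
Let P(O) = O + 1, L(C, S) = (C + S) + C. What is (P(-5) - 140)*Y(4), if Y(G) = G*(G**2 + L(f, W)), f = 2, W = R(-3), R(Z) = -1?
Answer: -10944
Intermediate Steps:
W = -1
L(C, S) = S + 2*C
P(O) = 1 + O
Y(G) = G*(3 + G**2) (Y(G) = G*(G**2 + (-1 + 2*2)) = G*(G**2 + (-1 + 4)) = G*(G**2 + 3) = G*(3 + G**2))
(P(-5) - 140)*Y(4) = ((1 - 5) - 140)*(4*(3 + 4**2)) = (-4 - 140)*(4*(3 + 16)) = -576*19 = -144*76 = -10944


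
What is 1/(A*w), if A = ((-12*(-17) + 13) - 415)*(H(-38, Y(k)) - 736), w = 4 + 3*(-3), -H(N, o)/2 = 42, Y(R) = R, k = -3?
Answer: -1/811800 ≈ -1.2318e-6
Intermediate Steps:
H(N, o) = -84 (H(N, o) = -2*42 = -84)
w = -5 (w = 4 - 9 = -5)
A = 162360 (A = ((-12*(-17) + 13) - 415)*(-84 - 736) = ((204 + 13) - 415)*(-820) = (217 - 415)*(-820) = -198*(-820) = 162360)
1/(A*w) = 1/(162360*(-5)) = 1/(-811800) = -1/811800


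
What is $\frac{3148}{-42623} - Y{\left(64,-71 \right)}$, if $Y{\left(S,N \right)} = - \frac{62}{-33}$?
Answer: $- \frac{2746510}{1406559} \approx -1.9526$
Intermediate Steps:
$Y{\left(S,N \right)} = \frac{62}{33}$ ($Y{\left(S,N \right)} = \left(-62\right) \left(- \frac{1}{33}\right) = \frac{62}{33}$)
$\frac{3148}{-42623} - Y{\left(64,-71 \right)} = \frac{3148}{-42623} - \frac{62}{33} = 3148 \left(- \frac{1}{42623}\right) - \frac{62}{33} = - \frac{3148}{42623} - \frac{62}{33} = - \frac{2746510}{1406559}$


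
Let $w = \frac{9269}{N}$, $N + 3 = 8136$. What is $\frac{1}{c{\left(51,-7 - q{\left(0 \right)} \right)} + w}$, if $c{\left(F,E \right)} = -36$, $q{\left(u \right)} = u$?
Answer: $- \frac{8133}{283519} \approx -0.028686$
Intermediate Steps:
$N = 8133$ ($N = -3 + 8136 = 8133$)
$w = \frac{9269}{8133} \approx 1.1397$
$\frac{1}{c{\left(51,-7 - q{\left(0 \right)} \right)} + w} = \frac{1}{-36 + \frac{9269}{8133}} = \frac{1}{- \frac{283519}{8133}} = - \frac{8133}{283519}$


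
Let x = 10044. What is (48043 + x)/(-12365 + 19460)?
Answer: 58087/7095 ≈ 8.1870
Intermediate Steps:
(48043 + x)/(-12365 + 19460) = (48043 + 10044)/(-12365 + 19460) = 58087/7095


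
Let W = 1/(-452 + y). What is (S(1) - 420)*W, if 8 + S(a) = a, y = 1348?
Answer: -61/128 ≈ -0.47656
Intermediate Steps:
S(a) = -8 + a
W = 1/896 (W = 1/(-452 + 1348) = 1/896 ≈ 0.0011161)
(S(1) - 420)*W = ((-8 + 1) - 420)*(1/896) = (-7 - 420)*(1/896) = -427*1/896 = -61/128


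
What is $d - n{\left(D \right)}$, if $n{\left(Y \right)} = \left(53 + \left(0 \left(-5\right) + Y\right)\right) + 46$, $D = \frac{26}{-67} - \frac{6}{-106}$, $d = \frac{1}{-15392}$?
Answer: $- \frac{5392929375}{54656992} \approx -98.669$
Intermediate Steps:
$d = - \frac{1}{15392} \approx -6.4969 \cdot 10^{-5}$
$D = - \frac{1177}{3551}$ ($D = 26 \left(- \frac{1}{67}\right) - - \frac{3}{53} = - \frac{26}{67} + \frac{3}{53} = - \frac{1177}{3551} \approx -0.33146$)
$n{\left(Y \right)} = 99 + Y$ ($n{\left(Y \right)} = \left(53 + \left(0 + Y\right)\right) + 46 = \left(53 + Y\right) + 46 = 99 + Y$)
$d - n{\left(D \right)} = - \frac{1}{15392} - \left(99 - \frac{1177}{3551}\right) = - \frac{1}{15392} - \frac{350372}{3551} = - \frac{5392929375}{54656992}$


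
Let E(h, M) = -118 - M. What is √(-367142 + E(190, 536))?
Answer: 2*I*√91949 ≈ 606.46*I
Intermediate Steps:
√(-367142 + E(190, 536)) = √(-367142 + (-118 - 1*536)) = √(-367142 + (-118 - 536)) = √(-367142 - 654) = √(-367796) = 2*I*√91949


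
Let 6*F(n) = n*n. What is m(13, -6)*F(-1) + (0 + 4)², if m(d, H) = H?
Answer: 15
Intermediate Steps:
F(n) = n²/6 (F(n) = (n*n)/6 = n²/6)
m(13, -6)*F(-1) + (0 + 4)² = -(-1)² + (0 + 4)² = -1 + 4² = -6*⅙ + 16 = -1 + 16 = 15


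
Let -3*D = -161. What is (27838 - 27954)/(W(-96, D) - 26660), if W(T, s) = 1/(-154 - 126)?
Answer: 32480/7464801 ≈ 0.0043511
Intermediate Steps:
D = 161/3 (D = -1/3*(-161) = 161/3 ≈ 53.667)
W(T, s) = -1/280 (W(T, s) = 1/(-280) = -1/280)
(27838 - 27954)/(W(-96, D) - 26660) = (27838 - 27954)/(-1/280 - 26660) = -116/(-7464801/280) = -116*(-280/7464801) = 32480/7464801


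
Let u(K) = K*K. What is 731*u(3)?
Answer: 6579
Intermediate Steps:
u(K) = K**2
731*u(3) = 731*3**2 = 731*9 = 6579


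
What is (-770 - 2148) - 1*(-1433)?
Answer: -1485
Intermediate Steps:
(-770 - 2148) - 1*(-1433) = -2918 + 1433 = -1485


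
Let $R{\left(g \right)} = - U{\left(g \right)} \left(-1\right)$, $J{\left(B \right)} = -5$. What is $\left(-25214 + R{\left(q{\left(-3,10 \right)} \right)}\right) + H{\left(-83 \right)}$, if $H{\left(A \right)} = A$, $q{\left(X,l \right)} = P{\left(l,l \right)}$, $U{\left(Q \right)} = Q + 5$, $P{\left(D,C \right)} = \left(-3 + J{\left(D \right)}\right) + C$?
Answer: $-25290$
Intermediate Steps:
$P{\left(D,C \right)} = -8 + C$ ($P{\left(D,C \right)} = \left(-3 - 5\right) + C = -8 + C$)
$U{\left(Q \right)} = 5 + Q$
$q{\left(X,l \right)} = -8 + l$
$R{\left(g \right)} = 5 + g$ ($R{\left(g \right)} = - (5 + g) \left(-1\right) = \left(-5 - g\right) \left(-1\right) = 5 + g$)
$\left(-25214 + R{\left(q{\left(-3,10 \right)} \right)}\right) + H{\left(-83 \right)} = \left(-25214 + \left(5 + \left(-8 + 10\right)\right)\right) - 83 = \left(-25214 + \left(5 + 2\right)\right) - 83 = \left(-25214 + 7\right) - 83 = -25207 - 83 = -25290$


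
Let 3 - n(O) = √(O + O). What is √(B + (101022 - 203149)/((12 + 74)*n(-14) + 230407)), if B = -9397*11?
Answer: √2*√((-11921625591 + 8889562*I*√7)/(230665 - 172*I*√7)) ≈ 1.3584e-6 - 321.51*I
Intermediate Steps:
n(O) = 3 - √2*√O (n(O) = 3 - √(O + O) = 3 - √(2*O) = 3 - √2*√O)
B = -103367
√(B + (101022 - 203149)/((12 + 74)*n(-14) + 230407)) = √(-103367 + (101022 - 203149)/((12 + 74)*(3 - √2*√(-14)) + 230407)) = √(-103367 - 102127/(86*(3 - √2*I*√14) + 230407)) = √(-103367 - 102127/(86*(3 - 2*I*√7) + 230407)) = √(-103367 - 102127/((258 - 172*I*√7) + 230407)) = √(-103367 - 102127/(230665 - 172*I*√7))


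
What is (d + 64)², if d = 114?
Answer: 31684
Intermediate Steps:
(d + 64)² = (114 + 64)² = 178² = 31684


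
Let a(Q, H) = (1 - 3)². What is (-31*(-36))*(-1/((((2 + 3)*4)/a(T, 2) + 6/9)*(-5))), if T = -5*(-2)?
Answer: 3348/85 ≈ 39.388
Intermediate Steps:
T = 10
a(Q, H) = 4 (a(Q, H) = (-2)² = 4)
(-31*(-36))*(-1/((((2 + 3)*4)/a(T, 2) + 6/9)*(-5))) = (-31*(-36))*(-1/((((2 + 3)*4)/4 + 6/9)*(-5))) = 1116*(-1/(((5*4)*(¼) + 6*(⅑))*(-5))) = 1116*(-1/((20*(¼) + ⅔)*(-5))) = 1116*(-1/((5 + ⅔)*(-5))) = 1116*(-1/((17/3)*(-5))) = 1116*(-1/(-85/3)) = 1116*(-1*(-3/85)) = 1116*(3/85) = 3348/85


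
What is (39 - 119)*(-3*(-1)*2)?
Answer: -480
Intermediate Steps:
(39 - 119)*(-3*(-1)*2) = -240*2 = -80*6 = -480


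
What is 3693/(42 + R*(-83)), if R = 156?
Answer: -1231/4302 ≈ -0.28615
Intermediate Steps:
3693/(42 + R*(-83)) = 3693/(42 + 156*(-83)) = 3693/(42 - 12948) = 3693/(-12906) = 3693*(-1/12906) = -1231/4302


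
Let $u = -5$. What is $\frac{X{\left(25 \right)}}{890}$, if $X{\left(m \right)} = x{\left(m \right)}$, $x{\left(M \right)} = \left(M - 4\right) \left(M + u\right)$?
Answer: $\frac{42}{89} \approx 0.47191$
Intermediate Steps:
$x{\left(M \right)} = \left(-5 + M\right) \left(-4 + M\right)$ ($x{\left(M \right)} = \left(M - 4\right) \left(M - 5\right) = \left(-4 + M\right) \left(-5 + M\right) = \left(-5 + M\right) \left(-4 + M\right)$)
$X{\left(m \right)} = 20 + m^{2} - 9 m$
$\frac{X{\left(25 \right)}}{890} = \frac{20 + 25^{2} - 225}{890} = \left(20 + 625 - 225\right) \frac{1}{890} = 420 \cdot \frac{1}{890} = \frac{42}{89}$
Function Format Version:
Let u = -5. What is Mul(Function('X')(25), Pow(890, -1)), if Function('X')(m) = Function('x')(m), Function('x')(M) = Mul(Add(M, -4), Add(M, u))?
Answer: Rational(42, 89) ≈ 0.47191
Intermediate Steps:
Function('x')(M) = Mul(Add(-5, M), Add(-4, M)) (Function('x')(M) = Mul(Add(M, -4), Add(M, -5)) = Mul(Add(-4, M), Add(-5, M)) = Mul(Add(-5, M), Add(-4, M)))
Function('X')(m) = Add(20, Pow(m, 2), Mul(-9, m))
Mul(Function('X')(25), Pow(890, -1)) = Mul(Add(20, Pow(25, 2), Mul(-9, 25)), Pow(890, -1)) = Mul(Add(20, 625, -225), Rational(1, 890)) = Mul(420, Rational(1, 890)) = Rational(42, 89)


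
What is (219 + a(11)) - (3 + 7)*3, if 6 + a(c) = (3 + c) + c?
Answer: 208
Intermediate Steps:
a(c) = -3 + 2*c (a(c) = -6 + ((3 + c) + c) = -6 + (3 + 2*c) = -3 + 2*c)
(219 + a(11)) - (3 + 7)*3 = (219 + (-3 + 2*11)) - (3 + 7)*3 = (219 + (-3 + 22)) - 10*3 = (219 + 19) - 1*30 = 238 - 30 = 208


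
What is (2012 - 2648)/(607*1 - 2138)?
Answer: 636/1531 ≈ 0.41541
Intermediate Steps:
(2012 - 2648)/(607*1 - 2138) = -636/(607 - 2138) = -636/(-1531) = -636*(-1/1531) = 636/1531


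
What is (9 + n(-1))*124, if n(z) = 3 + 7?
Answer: 2356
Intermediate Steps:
n(z) = 10
(9 + n(-1))*124 = (9 + 10)*124 = 19*124 = 2356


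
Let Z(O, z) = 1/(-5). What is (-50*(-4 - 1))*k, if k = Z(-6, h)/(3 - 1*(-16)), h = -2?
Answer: -50/19 ≈ -2.6316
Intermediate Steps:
Z(O, z) = -⅕
k = -1/95 (k = -1/(5*(3 - 1*(-16))) = -1/(5*(3 + 16)) = -⅕/19 = -⅕*1/19 = -1/95 ≈ -0.010526)
(-50*(-4 - 1))*k = -50*(-4 - 1)*(-1/95) = -50*(-5)*(-1/95) = -10*(-25)*(-1/95) = 250*(-1/95) = -50/19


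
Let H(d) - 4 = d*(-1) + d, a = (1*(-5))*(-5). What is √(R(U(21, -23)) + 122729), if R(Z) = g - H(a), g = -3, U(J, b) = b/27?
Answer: √122722 ≈ 350.32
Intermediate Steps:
U(J, b) = b/27 (U(J, b) = b*(1/27) = b/27)
a = 25 (a = -5*(-5) = 25)
H(d) = 4 (H(d) = 4 + (d*(-1) + d) = 4 + (-d + d) = 4 + 0 = 4)
R(Z) = -7 (R(Z) = -3 - 1*4 = -3 - 4 = -7)
√(R(U(21, -23)) + 122729) = √(-7 + 122729) = √122722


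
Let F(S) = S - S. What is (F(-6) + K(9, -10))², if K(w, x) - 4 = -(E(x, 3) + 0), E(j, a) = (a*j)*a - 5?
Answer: 9801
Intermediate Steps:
E(j, a) = -5 + j*a² (E(j, a) = j*a² - 5 = -5 + j*a²)
F(S) = 0
K(w, x) = 9 - 9*x (K(w, x) = 4 - ((-5 + x*3²) + 0) = 4 - ((-5 + x*9) + 0) = 4 - ((-5 + 9*x) + 0) = 4 - (-5 + 9*x) = 4 + (5 - 9*x) = 9 - 9*x)
(F(-6) + K(9, -10))² = (0 + (9 - 9*(-10)))² = (0 + (9 + 90))² = (0 + 99)² = 99² = 9801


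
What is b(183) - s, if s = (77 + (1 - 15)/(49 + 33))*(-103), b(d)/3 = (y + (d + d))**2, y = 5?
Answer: 17254293/41 ≈ 4.2084e+5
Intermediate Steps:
b(d) = 3*(5 + 2*d)**2 (b(d) = 3*(5 + (d + d))**2 = 3*(5 + 2*d)**2)
s = -324450/41 (s = (77 - 14/82)*(-103) = (77 - 14*1/82)*(-103) = (77 - 7/41)*(-103) = (3150/41)*(-103) = -324450/41 ≈ -7913.4)
b(183) - s = 3*(5 + 2*183)**2 - 1*(-324450/41) = 3*(5 + 366)**2 + 324450/41 = 3*371**2 + 324450/41 = 3*137641 + 324450/41 = 412923 + 324450/41 = 17254293/41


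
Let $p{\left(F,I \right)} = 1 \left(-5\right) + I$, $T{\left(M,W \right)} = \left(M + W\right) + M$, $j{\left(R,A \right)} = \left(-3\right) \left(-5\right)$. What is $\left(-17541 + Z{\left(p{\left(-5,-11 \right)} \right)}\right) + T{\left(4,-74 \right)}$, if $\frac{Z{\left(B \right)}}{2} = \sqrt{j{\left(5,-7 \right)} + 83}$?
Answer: $-17607 + 14 \sqrt{2} \approx -17587.0$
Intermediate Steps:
$j{\left(R,A \right)} = 15$
$T{\left(M,W \right)} = W + 2 M$
$p{\left(F,I \right)} = -5 + I$
$Z{\left(B \right)} = 14 \sqrt{2}$ ($Z{\left(B \right)} = 2 \sqrt{15 + 83} = 2 \sqrt{98} = 2 \cdot 7 \sqrt{2} = 14 \sqrt{2}$)
$\left(-17541 + Z{\left(p{\left(-5,-11 \right)} \right)}\right) + T{\left(4,-74 \right)} = \left(-17541 + 14 \sqrt{2}\right) + \left(-74 + 2 \cdot 4\right) = \left(-17541 + 14 \sqrt{2}\right) + \left(-74 + 8\right) = \left(-17541 + 14 \sqrt{2}\right) - 66 = -17607 + 14 \sqrt{2}$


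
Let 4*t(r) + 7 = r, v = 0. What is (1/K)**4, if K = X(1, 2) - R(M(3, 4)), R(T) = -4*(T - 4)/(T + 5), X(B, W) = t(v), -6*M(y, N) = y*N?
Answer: 256/2313441 ≈ 0.00011066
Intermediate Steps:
M(y, N) = -N*y/6 (M(y, N) = -y*N/6 = -N*y/6)
t(r) = -7/4 + r/4
X(B, W) = -7/4 (X(B, W) = -7/4 + (1/4)*0 = -7/4 + 0 = -7/4)
R(T) = -4*(-4 + T)/(5 + T)
K = -39/4 (K = -7/4 - 4*(4 - (-1)*4*3/6)/(5 - 1/6*4*3) = -7/4 - 4*(4 - 1*(-2))/(5 - 2) = -7/4 - 4*(4 + 2)/3 = -7/4 - 4*6/3 = -7/4 - 1*8 = -7/4 - 8 = -39/4 ≈ -9.7500)
(1/K)**4 = (1/(-39/4))**4 = (-4/39)**4 = 256/2313441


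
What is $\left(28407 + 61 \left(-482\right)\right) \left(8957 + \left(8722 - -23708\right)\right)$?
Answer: $-41180065$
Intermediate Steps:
$\left(28407 + 61 \left(-482\right)\right) \left(8957 + \left(8722 - -23708\right)\right) = \left(28407 - 29402\right) \left(8957 + \left(8722 + 23708\right)\right) = - 995 \left(8957 + 32430\right) = \left(-995\right) 41387 = -41180065$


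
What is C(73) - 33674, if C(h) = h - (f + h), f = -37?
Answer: -33637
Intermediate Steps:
C(h) = 37 (C(h) = h - (-37 + h) = h + (37 - h) = 37)
C(73) - 33674 = 37 - 33674 = -33637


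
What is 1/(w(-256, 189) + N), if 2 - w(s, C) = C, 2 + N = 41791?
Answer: 1/41602 ≈ 2.4037e-5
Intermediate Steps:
N = 41789 (N = -2 + 41791 = 41789)
w(s, C) = 2 - C
1/(w(-256, 189) + N) = 1/((2 - 1*189) + 41789) = 1/((2 - 189) + 41789) = 1/(-187 + 41789) = 1/41602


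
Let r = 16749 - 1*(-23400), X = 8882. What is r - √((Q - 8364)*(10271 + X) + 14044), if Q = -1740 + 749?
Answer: 40149 - 3*I*√19906919 ≈ 40149.0 - 13385.0*I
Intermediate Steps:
Q = -991
r = 40149 (r = 16749 + 23400 = 40149)
r - √((Q - 8364)*(10271 + X) + 14044) = 40149 - √((-991 - 8364)*(10271 + 8882) + 14044) = 40149 - √(-9355*19153 + 14044) = 40149 - √(-179176315 + 14044) = 40149 - √(-179162271) = 40149 - 3*I*√19906919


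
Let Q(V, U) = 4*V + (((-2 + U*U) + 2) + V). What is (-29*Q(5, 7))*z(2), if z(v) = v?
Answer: -4292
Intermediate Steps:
Q(V, U) = U**2 + 5*V (Q(V, U) = 4*V + (((-2 + U**2) + 2) + V) = 4*V + (U**2 + V) = 4*V + (V + U**2) = U**2 + 5*V)
(-29*Q(5, 7))*z(2) = -29*(7**2 + 5*5)*2 = -29*(49 + 25)*2 = -29*74*2 = -2146*2 = -4292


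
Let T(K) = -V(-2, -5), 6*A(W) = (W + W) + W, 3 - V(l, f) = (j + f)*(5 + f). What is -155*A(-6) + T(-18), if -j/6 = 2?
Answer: 462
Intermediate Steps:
j = -12 (j = -6*2 = -12)
V(l, f) = 3 - (-12 + f)*(5 + f)
A(W) = W/2 (A(W) = ((W + W) + W)/6 = (2*W + W)/6 = (3*W)/6 = W/2)
T(K) = -3 (T(K) = -(63 - 1*(-5)² + 7*(-5)) = -(63 - 1*25 - 35) = -(63 - 25 - 35) = -1*3 = -3)
-155*A(-6) + T(-18) = -155*(-6)/2 - 3 = -155*(-3) - 3 = 465 - 3 = 462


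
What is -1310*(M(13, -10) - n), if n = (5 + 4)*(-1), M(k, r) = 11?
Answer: -26200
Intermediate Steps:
n = -9 (n = 9*(-1) = -9)
-1310*(M(13, -10) - n) = -1310*(11 - 1*(-9)) = -1310*(11 + 9) = -1310*20 = -26200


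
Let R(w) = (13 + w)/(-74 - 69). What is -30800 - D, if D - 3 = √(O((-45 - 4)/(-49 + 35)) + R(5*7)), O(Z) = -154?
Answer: -30803 - I*√3156010/143 ≈ -30803.0 - 12.423*I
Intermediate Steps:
R(w) = -1/11 - w/143 (R(w) = (13 + w)/(-143) = (13 + w)*(-1/143) = -1/11 - w/143)
D = 3 + I*√3156010/143 (D = 3 + √(-154 + (-1/11 - 5*7/143)) = 3 + √(-154 + (-1/11 - 1/143*35)) = 3 + √(-154 + (-1/11 - 35/143)) = 3 + √(-154 - 48/143) = 3 + √(-22070/143) = 3 + I*√3156010/143 ≈ 3.0 + 12.423*I)
-30800 - D = -30800 - (3 + I*√3156010/143) = -30800 + (-3 - I*√3156010/143) = -30803 - I*√3156010/143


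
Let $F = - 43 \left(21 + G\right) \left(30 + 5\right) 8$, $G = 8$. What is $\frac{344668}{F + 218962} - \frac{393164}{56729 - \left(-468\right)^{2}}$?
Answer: $- \frac{2374363294}{10565242205} \approx -0.22473$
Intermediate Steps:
$F = -349160$ ($F = - 43 \left(21 + 8\right) \left(30 + 5\right) 8 = - 43 \cdot 29 \cdot 35 \cdot 8 = \left(-43\right) 1015 \cdot 8 = \left(-43645\right) 8 = -349160$)
$\frac{344668}{F + 218962} - \frac{393164}{56729 - \left(-468\right)^{2}} = \frac{344668}{-349160 + 218962} - \frac{393164}{56729 - \left(-468\right)^{2}} = \frac{344668}{-130198} - \frac{393164}{56729 - 219024} = 344668 \left(- \frac{1}{130198}\right) - \frac{393164}{56729 - 219024} = - \frac{172334}{65099} - \frac{393164}{-162295} = - \frac{172334}{65099} - - \frac{393164}{162295} = - \frac{172334}{65099} + \frac{393164}{162295} = - \frac{2374363294}{10565242205}$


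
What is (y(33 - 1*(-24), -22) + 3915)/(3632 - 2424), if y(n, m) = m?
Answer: 3893/1208 ≈ 3.2227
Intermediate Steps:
(y(33 - 1*(-24), -22) + 3915)/(3632 - 2424) = (-22 + 3915)/(3632 - 2424) = 3893/1208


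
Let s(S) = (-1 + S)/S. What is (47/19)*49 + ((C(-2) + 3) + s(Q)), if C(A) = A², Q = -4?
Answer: 9839/76 ≈ 129.46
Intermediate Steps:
s(S) = (-1 + S)/S
(47/19)*49 + ((C(-2) + 3) + s(Q)) = (47/19)*49 + (((-2)² + 3) + (-1 - 4)/(-4)) = (47*(1/19))*49 + ((4 + 3) - ¼*(-5)) = (47/19)*49 + (7 + 5/4) = 2303/19 + 33/4 = 9839/76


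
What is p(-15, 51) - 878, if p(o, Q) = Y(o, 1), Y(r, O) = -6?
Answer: -884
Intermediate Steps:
p(o, Q) = -6
p(-15, 51) - 878 = -6 - 878 = -884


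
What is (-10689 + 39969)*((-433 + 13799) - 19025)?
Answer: -165695520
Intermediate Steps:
(-10689 + 39969)*((-433 + 13799) - 19025) = 29280*(13366 - 19025) = 29280*(-5659) = -165695520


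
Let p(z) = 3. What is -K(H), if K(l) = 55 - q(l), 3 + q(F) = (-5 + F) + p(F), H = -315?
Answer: -375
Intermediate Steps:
q(F) = -5 + F (q(F) = -3 + ((-5 + F) + 3) = -3 + (-2 + F) = -5 + F)
K(l) = 60 - l (K(l) = 55 - (-5 + l) = 55 + (5 - l) = 60 - l)
-K(H) = -(60 - 1*(-315)) = -(60 + 315) = -1*375 = -375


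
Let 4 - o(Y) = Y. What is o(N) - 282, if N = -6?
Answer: -272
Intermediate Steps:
o(Y) = 4 - Y
o(N) - 282 = (4 - 1*(-6)) - 282 = (4 + 6) - 282 = 10 - 282 = -272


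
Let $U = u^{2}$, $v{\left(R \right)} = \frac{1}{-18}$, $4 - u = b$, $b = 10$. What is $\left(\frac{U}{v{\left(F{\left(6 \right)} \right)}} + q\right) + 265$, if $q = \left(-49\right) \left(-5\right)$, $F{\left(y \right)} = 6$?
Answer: $-138$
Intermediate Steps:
$u = -6$ ($u = 4 - 10 = -6$)
$q = 245$
$v{\left(R \right)} = - \frac{1}{18}$
$U = 36$ ($U = \left(-6\right)^{2} = 36$)
$\left(\frac{U}{v{\left(F{\left(6 \right)} \right)}} + q\right) + 265 = \left(\frac{36}{- \frac{1}{18}} + 245\right) + 265 = \left(36 \left(-18\right) + 245\right) + 265 = \left(-648 + 245\right) + 265 = -403 + 265 = -138$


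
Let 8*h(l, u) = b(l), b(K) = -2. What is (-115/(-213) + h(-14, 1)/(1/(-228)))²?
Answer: 150209536/45369 ≈ 3310.8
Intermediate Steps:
h(l, u) = -¼ (h(l, u) = (⅛)*(-2) = -¼)
(-115/(-213) + h(-14, 1)/(1/(-228)))² = (-115/(-213) - 1/(4*(1/(-228))))² = (-115*(-1/213) - 1/(4*(-1/228)))² = (115/213 - ¼*(-228))² = (115/213 + 57)² = (12256/213)² = 150209536/45369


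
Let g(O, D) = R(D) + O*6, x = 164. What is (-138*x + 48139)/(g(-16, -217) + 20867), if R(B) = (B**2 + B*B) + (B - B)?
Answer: 25507/114949 ≈ 0.22190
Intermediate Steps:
R(B) = 2*B**2 (R(B) = (B**2 + B**2) + 0 = 2*B**2 + 0 = 2*B**2)
g(O, D) = 2*D**2 + 6*O (g(O, D) = 2*D**2 + O*6 = 2*D**2 + 6*O)
(-138*x + 48139)/(g(-16, -217) + 20867) = (-138*164 + 48139)/((2*(-217)**2 + 6*(-16)) + 20867) = (-22632 + 48139)/((2*47089 - 96) + 20867) = 25507/((94178 - 96) + 20867) = 25507/(94082 + 20867) = 25507/114949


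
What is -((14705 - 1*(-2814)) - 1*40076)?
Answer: 22557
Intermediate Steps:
-((14705 - 1*(-2814)) - 1*40076) = -((14705 + 2814) - 40076) = -(17519 - 40076) = -1*(-22557) = 22557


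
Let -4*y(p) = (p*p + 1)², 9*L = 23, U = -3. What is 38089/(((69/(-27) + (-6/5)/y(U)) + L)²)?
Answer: 595140625/36 ≈ 1.6532e+7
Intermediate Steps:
L = 23/9 (L = (⅑)*23 = 23/9 ≈ 2.5556)
y(p) = -(1 + p²)²/4 (y(p) = -(p*p + 1)²/4 = -(p² + 1)²/4 = -(1 + p²)²/4)
38089/(((69/(-27) + (-6/5)/y(U)) + L)²) = 38089/(((69/(-27) + (-6/5)/((-(1 + (-3)²)²/4))) + 23/9)²) = 38089/(((69*(-1/27) + ((⅕)*(-6))/((-(1 + 9)²/4))) + 23/9)²) = 38089/(((-23/9 - 6/(5*((-¼*10²)))) + 23/9)²) = 38089/(((-23/9 - 6/(5*((-¼*100)))) + 23/9)²) = 38089/(((-23/9 - 6/5/(-25)) + 23/9)²) = 38089/(((-23/9 - 6/5*(-1/25)) + 23/9)²) = 38089/(((-23/9 + 6/125) + 23/9)²) = 38089/((-2821/1125 + 23/9)²) = 38089/((6/125)²) = 38089/(36/15625) = 38089*(15625/36) = 595140625/36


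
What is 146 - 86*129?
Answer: -10948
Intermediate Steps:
146 - 86*129 = 146 - 11094 = -10948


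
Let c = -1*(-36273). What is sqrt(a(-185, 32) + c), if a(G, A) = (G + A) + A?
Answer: 2*sqrt(9038) ≈ 190.14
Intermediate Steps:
a(G, A) = G + 2*A (a(G, A) = (A + G) + A = G + 2*A)
c = 36273
sqrt(a(-185, 32) + c) = sqrt((-185 + 2*32) + 36273) = sqrt((-185 + 64) + 36273) = sqrt(-121 + 36273) = sqrt(36152) = 2*sqrt(9038)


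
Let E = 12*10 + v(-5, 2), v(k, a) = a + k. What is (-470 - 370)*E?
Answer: -98280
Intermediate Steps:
E = 117 (E = 12*10 + (2 - 5) = 120 - 3 = 117)
(-470 - 370)*E = (-470 - 370)*117 = -840*117 = -98280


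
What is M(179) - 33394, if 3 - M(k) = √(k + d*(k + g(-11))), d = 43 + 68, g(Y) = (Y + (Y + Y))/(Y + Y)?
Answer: -33391 - √80858/2 ≈ -33533.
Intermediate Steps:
g(Y) = 3/2 (g(Y) = (Y + 2*Y)/((2*Y)) = (3*Y)*(1/(2*Y)) = 3/2)
d = 111
M(k) = 3 - √(333/2 + 112*k) (M(k) = 3 - √(k + 111*(k + 3/2)) = 3 - √(k + 111*(3/2 + k)) = 3 - √(k + (333/2 + 111*k)) = 3 - √(333/2 + 112*k))
M(179) - 33394 = (3 - √(666 + 448*179)/2) - 33394 = (3 - √(666 + 80192)/2) - 33394 = (3 - √80858/2) - 33394 = -33391 - √80858/2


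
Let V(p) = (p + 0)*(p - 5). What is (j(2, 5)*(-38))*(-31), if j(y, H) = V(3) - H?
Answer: -12958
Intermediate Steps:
V(p) = p*(-5 + p)
j(y, H) = -6 - H (j(y, H) = 3*(-5 + 3) - H = 3*(-2) - H = -6 - H)
(j(2, 5)*(-38))*(-31) = ((-6 - 1*5)*(-38))*(-31) = ((-6 - 5)*(-38))*(-31) = -11*(-38)*(-31) = 418*(-31) = -12958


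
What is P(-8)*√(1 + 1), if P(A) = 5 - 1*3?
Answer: 2*√2 ≈ 2.8284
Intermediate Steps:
P(A) = 2 (P(A) = 5 - 3 = 2)
P(-8)*√(1 + 1) = 2*√(1 + 1) = 2*√2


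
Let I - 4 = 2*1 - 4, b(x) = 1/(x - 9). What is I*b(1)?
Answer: -1/4 ≈ -0.25000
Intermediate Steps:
b(x) = 1/(-9 + x)
I = 2 (I = 4 + (2*1 - 4) = 4 + (2 - 4) = 4 - 2 = 2)
I*b(1) = 2/(-9 + 1) = 2/(-8) = 2*(-1/8) = -1/4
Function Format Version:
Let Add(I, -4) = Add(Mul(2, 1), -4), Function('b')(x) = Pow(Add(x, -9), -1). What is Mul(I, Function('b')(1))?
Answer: Rational(-1, 4) ≈ -0.25000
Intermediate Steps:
Function('b')(x) = Pow(Add(-9, x), -1)
I = 2 (I = Add(4, Add(Mul(2, 1), -4)) = Add(4, Add(2, -4)) = Add(4, -2) = 2)
Mul(I, Function('b')(1)) = Mul(2, Pow(Add(-9, 1), -1)) = Mul(2, Pow(-8, -1)) = Mul(2, Rational(-1, 8)) = Rational(-1, 4)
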